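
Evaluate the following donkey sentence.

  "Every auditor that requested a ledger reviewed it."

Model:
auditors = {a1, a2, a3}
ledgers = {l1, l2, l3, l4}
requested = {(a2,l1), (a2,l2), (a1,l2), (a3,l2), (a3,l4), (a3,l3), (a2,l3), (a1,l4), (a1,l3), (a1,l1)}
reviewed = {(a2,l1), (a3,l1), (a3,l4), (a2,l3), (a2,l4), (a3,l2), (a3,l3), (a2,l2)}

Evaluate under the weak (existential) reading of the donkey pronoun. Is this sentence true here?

False

"it" takes "a ledger" as antecedent — a donkey pronoun bound across the clause boundary.
Weak reading: every auditor a with some requested-ledger has at least one requested-ledger l such that reviewed(a,l).
Per auditor: a1:✗  a2:✓  a3:✓
a1 has no witness among its requested-ledgers.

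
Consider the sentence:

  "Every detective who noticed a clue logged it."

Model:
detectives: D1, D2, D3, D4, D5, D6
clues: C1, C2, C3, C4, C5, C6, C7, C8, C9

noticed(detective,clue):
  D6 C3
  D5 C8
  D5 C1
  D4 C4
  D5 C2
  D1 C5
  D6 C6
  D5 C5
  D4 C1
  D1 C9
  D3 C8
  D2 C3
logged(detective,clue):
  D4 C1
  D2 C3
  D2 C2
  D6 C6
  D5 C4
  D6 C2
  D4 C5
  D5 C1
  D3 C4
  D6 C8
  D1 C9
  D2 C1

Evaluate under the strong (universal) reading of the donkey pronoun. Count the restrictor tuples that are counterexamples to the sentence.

7

"it" takes "a clue" as antecedent — a donkey pronoun bound across the clause boundary.
Strong reading: for every (d,c) with noticed(d,c), logged(d,c).
Restrictor pairs: (D1,C5) ✗  (D1,C9) ✓  (D2,C3) ✓  (D3,C8) ✗  (D4,C1) ✓  (D4,C4) ✗  (D5,C1) ✓  (D5,C2) ✗  (D5,C5) ✗  (D5,C8) ✗  (D6,C3) ✗  (D6,C6) ✓
Counterexamples (restrictor pairs failing the scope): 7.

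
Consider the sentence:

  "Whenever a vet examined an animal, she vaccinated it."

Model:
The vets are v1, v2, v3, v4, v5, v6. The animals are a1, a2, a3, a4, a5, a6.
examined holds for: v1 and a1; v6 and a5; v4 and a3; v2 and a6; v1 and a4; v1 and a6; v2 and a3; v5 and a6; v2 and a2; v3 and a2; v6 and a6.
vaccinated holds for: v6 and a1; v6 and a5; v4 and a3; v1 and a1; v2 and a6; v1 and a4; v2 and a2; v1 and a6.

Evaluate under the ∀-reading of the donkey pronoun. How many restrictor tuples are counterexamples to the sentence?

4

"it" takes "an animal" as antecedent — a donkey pronoun bound across the clause boundary.
Strong reading: for every (v,a) with examined(v,a), vaccinated(v,a).
Restrictor pairs: (v1,a1) ✓  (v1,a4) ✓  (v1,a6) ✓  (v2,a2) ✓  (v2,a3) ✗  (v2,a6) ✓  (v3,a2) ✗  (v4,a3) ✓  (v5,a6) ✗  (v6,a5) ✓  (v6,a6) ✗
Counterexamples (restrictor pairs failing the scope): 4.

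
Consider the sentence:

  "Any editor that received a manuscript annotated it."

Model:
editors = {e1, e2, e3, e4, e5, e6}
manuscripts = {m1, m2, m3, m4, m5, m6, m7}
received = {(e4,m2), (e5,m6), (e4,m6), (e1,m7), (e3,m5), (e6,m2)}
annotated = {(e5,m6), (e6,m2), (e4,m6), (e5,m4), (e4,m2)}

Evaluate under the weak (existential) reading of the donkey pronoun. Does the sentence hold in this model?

"it" takes "a manuscript" as antecedent — a donkey pronoun bound across the clause boundary.
Weak reading: every editor e with some received-manuscript has at least one received-manuscript m such that annotated(e,m).
Per editor: e1:✗  e3:✗  e4:✓  e5:✓  e6:✓
e1 has no witness among its received-manuscripts.

False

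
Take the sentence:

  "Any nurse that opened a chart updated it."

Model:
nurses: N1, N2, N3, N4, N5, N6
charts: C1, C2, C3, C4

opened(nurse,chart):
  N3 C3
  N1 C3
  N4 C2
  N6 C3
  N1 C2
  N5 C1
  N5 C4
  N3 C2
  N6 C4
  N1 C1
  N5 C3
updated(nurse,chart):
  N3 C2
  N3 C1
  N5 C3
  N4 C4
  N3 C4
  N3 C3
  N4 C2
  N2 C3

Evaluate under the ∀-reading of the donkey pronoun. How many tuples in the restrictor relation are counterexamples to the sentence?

"it" takes "a chart" as antecedent — a donkey pronoun bound across the clause boundary.
Strong reading: for every (n,c) with opened(n,c), updated(n,c).
Restrictor pairs: (N1,C1) ✗  (N1,C2) ✗  (N1,C3) ✗  (N3,C2) ✓  (N3,C3) ✓  (N4,C2) ✓  (N5,C1) ✗  (N5,C3) ✓  (N5,C4) ✗  (N6,C3) ✗  (N6,C4) ✗
Counterexamples (restrictor pairs failing the scope): 7.

7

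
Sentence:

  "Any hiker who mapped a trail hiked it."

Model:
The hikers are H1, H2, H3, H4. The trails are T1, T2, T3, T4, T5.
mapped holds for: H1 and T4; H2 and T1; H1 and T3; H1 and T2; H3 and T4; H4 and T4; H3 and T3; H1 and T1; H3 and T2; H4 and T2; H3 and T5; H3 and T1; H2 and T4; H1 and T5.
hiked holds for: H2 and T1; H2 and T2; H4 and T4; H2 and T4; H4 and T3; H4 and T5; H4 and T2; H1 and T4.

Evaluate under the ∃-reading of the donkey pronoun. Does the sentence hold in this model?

"it" takes "a trail" as antecedent — a donkey pronoun bound across the clause boundary.
Weak reading: every hiker h with some mapped-trail has at least one mapped-trail t such that hiked(h,t).
Per hiker: H1:✓  H2:✓  H3:✗  H4:✓
H3 has no witness among its mapped-trails.

False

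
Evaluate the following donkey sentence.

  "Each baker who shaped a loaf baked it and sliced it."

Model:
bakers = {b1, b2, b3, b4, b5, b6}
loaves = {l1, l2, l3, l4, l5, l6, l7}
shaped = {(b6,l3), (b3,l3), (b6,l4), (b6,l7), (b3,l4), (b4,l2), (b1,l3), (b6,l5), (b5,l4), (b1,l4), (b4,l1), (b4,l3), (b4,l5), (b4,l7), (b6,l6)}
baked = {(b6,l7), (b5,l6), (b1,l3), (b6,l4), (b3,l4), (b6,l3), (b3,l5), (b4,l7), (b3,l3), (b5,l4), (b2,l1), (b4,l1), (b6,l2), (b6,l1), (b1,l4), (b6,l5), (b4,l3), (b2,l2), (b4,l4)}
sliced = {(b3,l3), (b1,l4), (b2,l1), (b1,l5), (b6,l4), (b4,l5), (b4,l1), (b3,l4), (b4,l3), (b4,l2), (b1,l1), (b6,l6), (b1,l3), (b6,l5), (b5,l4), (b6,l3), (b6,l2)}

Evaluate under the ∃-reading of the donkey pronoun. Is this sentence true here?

"it" takes "a loaf" as antecedent — a donkey pronoun bound across the clause boundary.
Weak reading: every baker b with some shaped-loaf has at least one shaped-loaf l such that baked(b,l) ∧ sliced(b,l).
Per baker: b1:✓  b3:✓  b4:✓  b5:✓  b6:✓
Every baker in the restrictor has a witness.

True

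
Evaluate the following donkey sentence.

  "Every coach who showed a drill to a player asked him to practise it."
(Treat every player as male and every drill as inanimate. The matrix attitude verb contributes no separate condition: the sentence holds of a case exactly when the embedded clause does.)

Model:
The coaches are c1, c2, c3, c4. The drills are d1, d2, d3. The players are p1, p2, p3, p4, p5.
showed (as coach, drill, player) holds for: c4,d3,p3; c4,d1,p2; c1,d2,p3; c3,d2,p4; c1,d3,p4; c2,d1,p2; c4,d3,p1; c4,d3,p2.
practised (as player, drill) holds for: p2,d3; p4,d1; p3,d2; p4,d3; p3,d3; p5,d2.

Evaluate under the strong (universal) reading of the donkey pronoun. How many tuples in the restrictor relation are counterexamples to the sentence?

"him" takes "a player" as antecedent and "it" takes "a drill"; both are donkey pronouns co-varying with the restrictor.
Strong reading: for every (c,d,p) with showed(c,d,p), practised(p,d).
Restrictor triples: (c1,d2,p3)→practised(p3,d2) ✓  (c1,d3,p4)→practised(p4,d3) ✓  (c2,d1,p2)→practised(p2,d1) ✗  (c3,d2,p4)→practised(p4,d2) ✗  (c4,d1,p2)→practised(p2,d1) ✗  (c4,d3,p1)→practised(p1,d3) ✗  (c4,d3,p2)→practised(p2,d3) ✓  (c4,d3,p3)→practised(p3,d3) ✓
Counterexamples (restrictor triples failing the scope): 4.

4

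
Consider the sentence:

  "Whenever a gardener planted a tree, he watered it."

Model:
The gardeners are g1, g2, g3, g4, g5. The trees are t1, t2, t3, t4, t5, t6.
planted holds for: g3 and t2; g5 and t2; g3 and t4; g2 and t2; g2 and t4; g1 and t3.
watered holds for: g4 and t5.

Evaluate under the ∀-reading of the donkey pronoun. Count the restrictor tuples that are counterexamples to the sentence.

"it" takes "a tree" as antecedent — a donkey pronoun bound across the clause boundary.
Strong reading: for every (g,t) with planted(g,t), watered(g,t).
Restrictor pairs: (g1,t3) ✗  (g2,t2) ✗  (g2,t4) ✗  (g3,t2) ✗  (g3,t4) ✗  (g5,t2) ✗
Counterexamples (restrictor pairs failing the scope): 6.

6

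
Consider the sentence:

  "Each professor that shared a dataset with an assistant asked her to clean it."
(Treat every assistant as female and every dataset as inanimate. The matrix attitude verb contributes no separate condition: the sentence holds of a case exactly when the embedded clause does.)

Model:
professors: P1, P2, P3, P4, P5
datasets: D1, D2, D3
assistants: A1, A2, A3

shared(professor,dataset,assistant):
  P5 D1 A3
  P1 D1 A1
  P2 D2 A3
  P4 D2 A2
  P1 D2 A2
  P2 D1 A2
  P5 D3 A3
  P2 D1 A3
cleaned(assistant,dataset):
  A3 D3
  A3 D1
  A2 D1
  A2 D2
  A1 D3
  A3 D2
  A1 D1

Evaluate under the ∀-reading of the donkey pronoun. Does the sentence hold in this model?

"her" takes "an assistant" as antecedent and "it" takes "a dataset"; both are donkey pronouns co-varying with the restrictor.
Strong reading: for every (p,d,a) with shared(p,d,a), cleaned(a,d).
Restrictor triples: (P1,D1,A1)→cleaned(A1,D1) ✓  (P1,D2,A2)→cleaned(A2,D2) ✓  (P2,D1,A2)→cleaned(A2,D1) ✓  (P2,D1,A3)→cleaned(A3,D1) ✓  (P2,D2,A3)→cleaned(A3,D2) ✓  (P4,D2,A2)→cleaned(A2,D2) ✓  (P5,D1,A3)→cleaned(A3,D1) ✓  (P5,D3,A3)→cleaned(A3,D3) ✓
Every restrictor triple satisfies the scope.

True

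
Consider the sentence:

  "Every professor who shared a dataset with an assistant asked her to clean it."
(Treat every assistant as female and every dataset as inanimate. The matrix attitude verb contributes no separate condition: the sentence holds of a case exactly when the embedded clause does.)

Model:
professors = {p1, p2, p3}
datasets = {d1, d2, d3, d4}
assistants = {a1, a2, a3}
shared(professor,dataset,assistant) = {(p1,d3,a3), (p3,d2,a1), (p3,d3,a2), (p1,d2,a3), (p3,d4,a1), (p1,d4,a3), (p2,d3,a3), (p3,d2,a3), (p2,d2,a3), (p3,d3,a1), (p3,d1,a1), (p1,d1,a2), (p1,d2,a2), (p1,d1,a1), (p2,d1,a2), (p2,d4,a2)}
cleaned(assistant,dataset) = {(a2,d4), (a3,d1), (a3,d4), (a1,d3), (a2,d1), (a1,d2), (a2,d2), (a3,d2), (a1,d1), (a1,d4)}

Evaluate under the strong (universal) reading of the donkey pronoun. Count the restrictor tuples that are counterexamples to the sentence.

"her" takes "an assistant" as antecedent and "it" takes "a dataset"; both are donkey pronouns co-varying with the restrictor.
Strong reading: for every (p,d,a) with shared(p,d,a), cleaned(a,d).
Restrictor triples: (p1,d1,a1)→cleaned(a1,d1) ✓  (p1,d1,a2)→cleaned(a2,d1) ✓  (p1,d2,a2)→cleaned(a2,d2) ✓  (p1,d2,a3)→cleaned(a3,d2) ✓  (p1,d3,a3)→cleaned(a3,d3) ✗  (p1,d4,a3)→cleaned(a3,d4) ✓  (p2,d1,a2)→cleaned(a2,d1) ✓  (p2,d2,a3)→cleaned(a3,d2) ✓  (p2,d3,a3)→cleaned(a3,d3) ✗  (p2,d4,a2)→cleaned(a2,d4) ✓  (p3,d1,a1)→cleaned(a1,d1) ✓  (p3,d2,a1)→cleaned(a1,d2) ✓  (p3,d2,a3)→cleaned(a3,d2) ✓  (p3,d3,a1)→cleaned(a1,d3) ✓  (p3,d3,a2)→cleaned(a2,d3) ✗  (p3,d4,a1)→cleaned(a1,d4) ✓
Counterexamples (restrictor triples failing the scope): 3.

3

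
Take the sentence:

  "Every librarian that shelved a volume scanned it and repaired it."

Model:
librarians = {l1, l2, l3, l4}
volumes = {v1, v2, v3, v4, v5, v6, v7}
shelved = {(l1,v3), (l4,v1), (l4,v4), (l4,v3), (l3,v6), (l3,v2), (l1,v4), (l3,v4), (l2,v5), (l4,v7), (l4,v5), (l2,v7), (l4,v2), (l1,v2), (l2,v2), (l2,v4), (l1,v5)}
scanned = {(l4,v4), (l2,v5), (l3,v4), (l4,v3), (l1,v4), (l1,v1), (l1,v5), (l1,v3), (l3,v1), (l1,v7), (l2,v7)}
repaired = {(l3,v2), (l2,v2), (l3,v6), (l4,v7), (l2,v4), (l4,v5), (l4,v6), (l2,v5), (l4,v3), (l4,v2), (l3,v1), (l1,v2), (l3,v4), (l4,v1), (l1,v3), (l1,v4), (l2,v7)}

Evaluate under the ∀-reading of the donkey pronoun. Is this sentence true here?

False

"it" takes "a volume" as antecedent — a donkey pronoun bound across the clause boundary.
Strong reading: for every (l,v) with shelved(l,v), scanned(l,v) ∧ repaired(l,v).
Restrictor pairs: (l1,v2) ✗  (l1,v3) ✓  (l1,v4) ✓  (l1,v5) ✗  (l2,v2) ✗  (l2,v4) ✗  (l2,v5) ✓  (l2,v7) ✓  (l3,v2) ✗  (l3,v4) ✓  (l3,v6) ✗  (l4,v1) ✗  (l4,v2) ✗  (l4,v3) ✓  (l4,v4) ✗  (l4,v5) ✗  (l4,v7) ✗
Counterexample: (l1,v2) is in shelved but fails the scope.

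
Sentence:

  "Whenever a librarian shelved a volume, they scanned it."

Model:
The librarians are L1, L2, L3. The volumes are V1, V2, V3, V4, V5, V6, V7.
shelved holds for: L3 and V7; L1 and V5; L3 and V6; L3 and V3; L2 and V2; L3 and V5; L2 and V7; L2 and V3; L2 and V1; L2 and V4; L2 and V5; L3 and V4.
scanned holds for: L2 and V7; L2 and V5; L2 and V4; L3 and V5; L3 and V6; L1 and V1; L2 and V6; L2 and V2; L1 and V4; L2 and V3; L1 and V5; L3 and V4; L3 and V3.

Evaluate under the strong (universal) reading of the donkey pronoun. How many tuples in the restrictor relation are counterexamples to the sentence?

2

"it" takes "a volume" as antecedent — a donkey pronoun bound across the clause boundary.
Strong reading: for every (l,v) with shelved(l,v), scanned(l,v).
Restrictor pairs: (L1,V5) ✓  (L2,V1) ✗  (L2,V2) ✓  (L2,V3) ✓  (L2,V4) ✓  (L2,V5) ✓  (L2,V7) ✓  (L3,V3) ✓  (L3,V4) ✓  (L3,V5) ✓  (L3,V6) ✓  (L3,V7) ✗
Counterexamples (restrictor pairs failing the scope): 2.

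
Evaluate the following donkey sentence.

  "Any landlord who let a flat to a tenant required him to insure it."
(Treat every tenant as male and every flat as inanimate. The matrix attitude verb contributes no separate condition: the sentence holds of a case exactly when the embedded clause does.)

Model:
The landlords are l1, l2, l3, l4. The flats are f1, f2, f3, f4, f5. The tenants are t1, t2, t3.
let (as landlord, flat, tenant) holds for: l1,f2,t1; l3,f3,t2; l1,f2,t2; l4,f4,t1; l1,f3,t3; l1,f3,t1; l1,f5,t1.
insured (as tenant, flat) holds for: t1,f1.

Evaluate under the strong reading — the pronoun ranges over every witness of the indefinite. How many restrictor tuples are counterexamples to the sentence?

7

"him" takes "a tenant" as antecedent and "it" takes "a flat"; both are donkey pronouns co-varying with the restrictor.
Strong reading: for every (l,f,t) with let(l,f,t), insured(t,f).
Restrictor triples: (l1,f2,t1)→insured(t1,f2) ✗  (l1,f2,t2)→insured(t2,f2) ✗  (l1,f3,t1)→insured(t1,f3) ✗  (l1,f3,t3)→insured(t3,f3) ✗  (l1,f5,t1)→insured(t1,f5) ✗  (l3,f3,t2)→insured(t2,f3) ✗  (l4,f4,t1)→insured(t1,f4) ✗
Counterexamples (restrictor triples failing the scope): 7.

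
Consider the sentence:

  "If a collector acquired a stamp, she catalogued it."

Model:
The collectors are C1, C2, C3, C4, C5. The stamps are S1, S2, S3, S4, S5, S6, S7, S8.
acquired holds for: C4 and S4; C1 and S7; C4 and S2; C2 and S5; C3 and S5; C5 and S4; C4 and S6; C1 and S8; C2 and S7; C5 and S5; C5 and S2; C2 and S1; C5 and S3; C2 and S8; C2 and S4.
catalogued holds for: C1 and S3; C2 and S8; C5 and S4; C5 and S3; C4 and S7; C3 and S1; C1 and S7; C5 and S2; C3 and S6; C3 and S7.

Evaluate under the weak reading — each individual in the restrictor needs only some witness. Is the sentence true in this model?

"it" takes "a stamp" as antecedent — a donkey pronoun bound across the clause boundary.
Weak reading: every collector c with some acquired-stamp has at least one acquired-stamp s such that catalogued(c,s).
Per collector: C1:✓  C2:✓  C3:✗  C4:✗  C5:✓
C3 has no witness among its acquired-stamps.

False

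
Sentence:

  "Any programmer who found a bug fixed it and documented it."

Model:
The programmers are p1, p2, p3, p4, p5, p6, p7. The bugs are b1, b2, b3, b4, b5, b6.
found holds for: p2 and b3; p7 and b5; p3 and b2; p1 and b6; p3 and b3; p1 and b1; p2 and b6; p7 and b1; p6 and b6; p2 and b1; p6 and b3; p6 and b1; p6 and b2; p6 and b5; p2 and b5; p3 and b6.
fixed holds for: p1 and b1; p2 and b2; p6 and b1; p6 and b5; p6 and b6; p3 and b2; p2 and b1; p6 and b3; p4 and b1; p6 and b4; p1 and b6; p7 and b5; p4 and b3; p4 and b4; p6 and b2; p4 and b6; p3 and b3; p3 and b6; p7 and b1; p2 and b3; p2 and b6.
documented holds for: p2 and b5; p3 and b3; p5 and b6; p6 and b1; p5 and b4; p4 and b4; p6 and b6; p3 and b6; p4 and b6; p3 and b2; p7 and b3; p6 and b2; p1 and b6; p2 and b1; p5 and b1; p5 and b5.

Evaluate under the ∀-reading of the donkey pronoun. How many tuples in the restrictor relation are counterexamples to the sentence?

"it" takes "a bug" as antecedent — a donkey pronoun bound across the clause boundary.
Strong reading: for every (p,b) with found(p,b), fixed(p,b) ∧ documented(p,b).
Restrictor pairs: (p1,b1) ✗  (p1,b6) ✓  (p2,b1) ✓  (p2,b3) ✗  (p2,b5) ✗  (p2,b6) ✗  (p3,b2) ✓  (p3,b3) ✓  (p3,b6) ✓  (p6,b1) ✓  (p6,b2) ✓  (p6,b3) ✗  (p6,b5) ✗  (p6,b6) ✓  (p7,b1) ✗  (p7,b5) ✗
Counterexamples (restrictor pairs failing the scope): 8.

8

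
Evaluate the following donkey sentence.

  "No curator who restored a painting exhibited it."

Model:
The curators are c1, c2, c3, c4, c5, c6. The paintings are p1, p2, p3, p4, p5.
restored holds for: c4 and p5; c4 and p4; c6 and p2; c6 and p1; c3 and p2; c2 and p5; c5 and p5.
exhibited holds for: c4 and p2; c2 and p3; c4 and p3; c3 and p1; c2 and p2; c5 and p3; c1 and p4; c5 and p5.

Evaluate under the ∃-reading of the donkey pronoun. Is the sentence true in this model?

"it" takes "a painting" as antecedent — a donkey pronoun bound across the clause boundary.
Truth condition: for no (c,p) with restored(c,p) does exhibited(c,p) hold.
Restrictor pairs — does the scope hold? (c2,p5):fails  (c3,p2):fails  (c4,p4):fails  (c4,p5):fails  (c5,p5):holds  (c6,p1):fails  (c6,p2):fails
Scope holds for 1 pair(s), so the sentence is false.

False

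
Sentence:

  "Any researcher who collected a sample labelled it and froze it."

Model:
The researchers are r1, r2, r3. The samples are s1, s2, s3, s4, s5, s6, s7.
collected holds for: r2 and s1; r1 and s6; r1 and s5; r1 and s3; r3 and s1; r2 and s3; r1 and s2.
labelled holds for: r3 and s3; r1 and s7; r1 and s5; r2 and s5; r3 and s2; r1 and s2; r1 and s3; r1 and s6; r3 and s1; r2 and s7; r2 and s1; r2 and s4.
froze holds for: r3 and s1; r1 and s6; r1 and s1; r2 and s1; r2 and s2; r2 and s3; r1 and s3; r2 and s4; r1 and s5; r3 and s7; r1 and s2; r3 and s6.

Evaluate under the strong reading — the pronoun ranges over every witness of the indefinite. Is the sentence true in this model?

False

"it" takes "a sample" as antecedent — a donkey pronoun bound across the clause boundary.
Strong reading: for every (r,s) with collected(r,s), labelled(r,s) ∧ froze(r,s).
Restrictor pairs: (r1,s2) ✓  (r1,s3) ✓  (r1,s5) ✓  (r1,s6) ✓  (r2,s1) ✓  (r2,s3) ✗  (r3,s1) ✓
Counterexample: (r2,s3) is in collected but fails the scope.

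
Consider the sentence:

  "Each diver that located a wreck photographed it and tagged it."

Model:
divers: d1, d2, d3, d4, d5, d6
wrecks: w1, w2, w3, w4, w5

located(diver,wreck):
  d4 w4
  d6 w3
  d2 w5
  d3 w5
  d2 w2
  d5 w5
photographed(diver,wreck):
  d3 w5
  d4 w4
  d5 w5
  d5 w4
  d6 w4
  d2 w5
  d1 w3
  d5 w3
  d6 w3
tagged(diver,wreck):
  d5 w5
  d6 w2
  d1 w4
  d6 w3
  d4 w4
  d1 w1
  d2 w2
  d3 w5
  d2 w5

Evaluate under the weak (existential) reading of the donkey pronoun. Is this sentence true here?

"it" takes "a wreck" as antecedent — a donkey pronoun bound across the clause boundary.
Weak reading: every diver d with some located-wreck has at least one located-wreck w such that photographed(d,w) ∧ tagged(d,w).
Per diver: d2:✓  d3:✓  d4:✓  d5:✓  d6:✓
Every diver in the restrictor has a witness.

True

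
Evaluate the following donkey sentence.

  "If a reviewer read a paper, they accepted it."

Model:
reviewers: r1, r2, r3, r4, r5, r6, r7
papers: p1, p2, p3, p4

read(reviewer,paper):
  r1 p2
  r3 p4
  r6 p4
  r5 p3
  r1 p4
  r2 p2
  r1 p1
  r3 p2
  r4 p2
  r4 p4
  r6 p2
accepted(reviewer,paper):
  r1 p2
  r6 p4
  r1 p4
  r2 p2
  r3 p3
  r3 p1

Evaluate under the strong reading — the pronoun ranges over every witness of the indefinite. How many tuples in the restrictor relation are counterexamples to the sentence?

"it" takes "a paper" as antecedent — a donkey pronoun bound across the clause boundary.
Strong reading: for every (r,p) with read(r,p), accepted(r,p).
Restrictor pairs: (r1,p1) ✗  (r1,p2) ✓  (r1,p4) ✓  (r2,p2) ✓  (r3,p2) ✗  (r3,p4) ✗  (r4,p2) ✗  (r4,p4) ✗  (r5,p3) ✗  (r6,p2) ✗  (r6,p4) ✓
Counterexamples (restrictor pairs failing the scope): 7.

7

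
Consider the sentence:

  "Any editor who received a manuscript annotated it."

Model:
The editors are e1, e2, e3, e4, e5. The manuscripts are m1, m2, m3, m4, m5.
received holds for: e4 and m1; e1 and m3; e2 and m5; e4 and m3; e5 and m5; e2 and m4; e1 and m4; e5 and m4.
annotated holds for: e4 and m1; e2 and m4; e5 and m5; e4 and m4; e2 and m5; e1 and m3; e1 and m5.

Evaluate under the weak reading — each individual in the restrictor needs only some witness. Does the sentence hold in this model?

"it" takes "a manuscript" as antecedent — a donkey pronoun bound across the clause boundary.
Weak reading: every editor e with some received-manuscript has at least one received-manuscript m such that annotated(e,m).
Per editor: e1:✓  e2:✓  e4:✓  e5:✓
Every editor in the restrictor has a witness.

True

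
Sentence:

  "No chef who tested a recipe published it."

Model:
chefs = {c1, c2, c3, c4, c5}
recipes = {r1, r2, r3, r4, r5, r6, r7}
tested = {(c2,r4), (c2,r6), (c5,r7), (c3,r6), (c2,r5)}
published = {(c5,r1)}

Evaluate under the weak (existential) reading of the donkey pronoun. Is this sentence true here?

True

"it" takes "a recipe" as antecedent — a donkey pronoun bound across the clause boundary.
Truth condition: for no (c,r) with tested(c,r) does published(c,r) hold.
Restrictor pairs — does the scope hold? (c2,r4):fails  (c2,r5):fails  (c2,r6):fails  (c3,r6):fails  (c5,r7):fails
Scope holds for no restrictor pair, so the sentence is true.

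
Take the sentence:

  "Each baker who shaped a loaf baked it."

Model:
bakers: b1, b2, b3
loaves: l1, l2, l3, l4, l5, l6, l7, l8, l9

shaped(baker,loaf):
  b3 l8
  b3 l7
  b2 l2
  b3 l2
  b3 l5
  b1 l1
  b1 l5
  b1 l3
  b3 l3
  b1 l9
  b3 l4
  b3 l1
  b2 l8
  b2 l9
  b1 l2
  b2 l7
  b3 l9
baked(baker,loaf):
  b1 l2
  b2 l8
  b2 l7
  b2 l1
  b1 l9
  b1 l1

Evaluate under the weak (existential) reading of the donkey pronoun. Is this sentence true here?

False

"it" takes "a loaf" as antecedent — a donkey pronoun bound across the clause boundary.
Weak reading: every baker b with some shaped-loaf has at least one shaped-loaf l such that baked(b,l).
Per baker: b1:✓  b2:✓  b3:✗
b3 has no witness among its shaped-loaves.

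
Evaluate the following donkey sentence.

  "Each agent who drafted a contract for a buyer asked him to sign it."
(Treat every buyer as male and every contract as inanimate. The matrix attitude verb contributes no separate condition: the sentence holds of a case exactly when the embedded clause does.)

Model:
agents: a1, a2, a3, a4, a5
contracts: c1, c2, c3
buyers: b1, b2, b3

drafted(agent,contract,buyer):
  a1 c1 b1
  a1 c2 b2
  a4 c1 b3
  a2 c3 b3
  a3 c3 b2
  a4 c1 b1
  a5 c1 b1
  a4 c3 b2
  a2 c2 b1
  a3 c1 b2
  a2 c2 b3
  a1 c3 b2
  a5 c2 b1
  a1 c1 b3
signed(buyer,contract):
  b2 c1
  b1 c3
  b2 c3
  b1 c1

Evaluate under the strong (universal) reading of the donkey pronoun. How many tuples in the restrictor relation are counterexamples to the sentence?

"him" takes "a buyer" as antecedent and "it" takes "a contract"; both are donkey pronouns co-varying with the restrictor.
Strong reading: for every (a,c,b) with drafted(a,c,b), signed(b,c).
Restrictor triples: (a1,c1,b1)→signed(b1,c1) ✓  (a1,c1,b3)→signed(b3,c1) ✗  (a1,c2,b2)→signed(b2,c2) ✗  (a1,c3,b2)→signed(b2,c3) ✓  (a2,c2,b1)→signed(b1,c2) ✗  (a2,c2,b3)→signed(b3,c2) ✗  (a2,c3,b3)→signed(b3,c3) ✗  (a3,c1,b2)→signed(b2,c1) ✓  (a3,c3,b2)→signed(b2,c3) ✓  (a4,c1,b1)→signed(b1,c1) ✓  (a4,c1,b3)→signed(b3,c1) ✗  (a4,c3,b2)→signed(b2,c3) ✓  (a5,c1,b1)→signed(b1,c1) ✓  (a5,c2,b1)→signed(b1,c2) ✗
Counterexamples (restrictor triples failing the scope): 7.

7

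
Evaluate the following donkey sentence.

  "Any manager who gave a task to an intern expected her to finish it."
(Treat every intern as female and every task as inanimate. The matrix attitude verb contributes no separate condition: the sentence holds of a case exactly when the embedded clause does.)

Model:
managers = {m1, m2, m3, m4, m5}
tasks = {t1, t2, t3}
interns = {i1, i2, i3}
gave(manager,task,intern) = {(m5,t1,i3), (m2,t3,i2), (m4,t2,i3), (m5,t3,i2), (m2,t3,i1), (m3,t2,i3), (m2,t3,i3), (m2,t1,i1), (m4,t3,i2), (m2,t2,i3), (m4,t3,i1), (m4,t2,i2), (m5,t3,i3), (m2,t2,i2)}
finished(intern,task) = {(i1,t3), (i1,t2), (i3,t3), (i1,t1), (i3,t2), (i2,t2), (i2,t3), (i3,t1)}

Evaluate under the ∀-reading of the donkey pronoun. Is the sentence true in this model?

True

"her" takes "an intern" as antecedent and "it" takes "a task"; both are donkey pronouns co-varying with the restrictor.
Strong reading: for every (m,t,i) with gave(m,t,i), finished(i,t).
Restrictor triples: (m2,t1,i1)→finished(i1,t1) ✓  (m2,t2,i2)→finished(i2,t2) ✓  (m2,t2,i3)→finished(i3,t2) ✓  (m2,t3,i1)→finished(i1,t3) ✓  (m2,t3,i2)→finished(i2,t3) ✓  (m2,t3,i3)→finished(i3,t3) ✓  (m3,t2,i3)→finished(i3,t2) ✓  (m4,t2,i2)→finished(i2,t2) ✓  (m4,t2,i3)→finished(i3,t2) ✓  (m4,t3,i1)→finished(i1,t3) ✓  (m4,t3,i2)→finished(i2,t3) ✓  (m5,t1,i3)→finished(i3,t1) ✓  (m5,t3,i2)→finished(i2,t3) ✓  (m5,t3,i3)→finished(i3,t3) ✓
Every restrictor triple satisfies the scope.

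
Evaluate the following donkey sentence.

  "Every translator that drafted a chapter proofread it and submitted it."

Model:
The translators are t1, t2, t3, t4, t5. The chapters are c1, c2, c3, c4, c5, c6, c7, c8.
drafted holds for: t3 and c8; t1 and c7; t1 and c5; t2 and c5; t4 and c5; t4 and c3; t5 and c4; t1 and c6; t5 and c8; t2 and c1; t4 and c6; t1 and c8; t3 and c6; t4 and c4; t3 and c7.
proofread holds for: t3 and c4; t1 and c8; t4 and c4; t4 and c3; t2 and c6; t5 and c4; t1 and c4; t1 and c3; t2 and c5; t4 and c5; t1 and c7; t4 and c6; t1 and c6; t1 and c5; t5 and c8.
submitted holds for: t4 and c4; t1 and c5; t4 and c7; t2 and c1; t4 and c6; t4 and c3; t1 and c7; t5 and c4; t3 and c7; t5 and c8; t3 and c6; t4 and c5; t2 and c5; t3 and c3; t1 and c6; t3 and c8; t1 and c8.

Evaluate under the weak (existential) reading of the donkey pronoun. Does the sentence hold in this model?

False

"it" takes "a chapter" as antecedent — a donkey pronoun bound across the clause boundary.
Weak reading: every translator t with some drafted-chapter has at least one drafted-chapter c such that proofread(t,c) ∧ submitted(t,c).
Per translator: t1:✓  t2:✓  t3:✗  t4:✓  t5:✓
t3 has no witness among its drafted-chapters.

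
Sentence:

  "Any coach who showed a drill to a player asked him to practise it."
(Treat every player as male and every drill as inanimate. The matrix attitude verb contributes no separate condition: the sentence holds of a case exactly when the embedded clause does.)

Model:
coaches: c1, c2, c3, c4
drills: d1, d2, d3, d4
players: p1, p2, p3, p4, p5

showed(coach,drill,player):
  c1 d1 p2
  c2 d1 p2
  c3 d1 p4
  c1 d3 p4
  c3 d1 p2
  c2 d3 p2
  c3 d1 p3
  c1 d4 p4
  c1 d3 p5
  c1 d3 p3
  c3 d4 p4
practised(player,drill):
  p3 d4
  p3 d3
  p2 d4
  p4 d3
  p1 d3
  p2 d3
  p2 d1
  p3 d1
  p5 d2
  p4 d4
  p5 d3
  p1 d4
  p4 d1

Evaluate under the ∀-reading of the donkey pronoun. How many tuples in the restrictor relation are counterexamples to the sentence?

"him" takes "a player" as antecedent and "it" takes "a drill"; both are donkey pronouns co-varying with the restrictor.
Strong reading: for every (c,d,p) with showed(c,d,p), practised(p,d).
Restrictor triples: (c1,d1,p2)→practised(p2,d1) ✓  (c1,d3,p3)→practised(p3,d3) ✓  (c1,d3,p4)→practised(p4,d3) ✓  (c1,d3,p5)→practised(p5,d3) ✓  (c1,d4,p4)→practised(p4,d4) ✓  (c2,d1,p2)→practised(p2,d1) ✓  (c2,d3,p2)→practised(p2,d3) ✓  (c3,d1,p2)→practised(p2,d1) ✓  (c3,d1,p3)→practised(p3,d1) ✓  (c3,d1,p4)→practised(p4,d1) ✓  (c3,d4,p4)→practised(p4,d4) ✓
Counterexamples (restrictor triples failing the scope): 0.

0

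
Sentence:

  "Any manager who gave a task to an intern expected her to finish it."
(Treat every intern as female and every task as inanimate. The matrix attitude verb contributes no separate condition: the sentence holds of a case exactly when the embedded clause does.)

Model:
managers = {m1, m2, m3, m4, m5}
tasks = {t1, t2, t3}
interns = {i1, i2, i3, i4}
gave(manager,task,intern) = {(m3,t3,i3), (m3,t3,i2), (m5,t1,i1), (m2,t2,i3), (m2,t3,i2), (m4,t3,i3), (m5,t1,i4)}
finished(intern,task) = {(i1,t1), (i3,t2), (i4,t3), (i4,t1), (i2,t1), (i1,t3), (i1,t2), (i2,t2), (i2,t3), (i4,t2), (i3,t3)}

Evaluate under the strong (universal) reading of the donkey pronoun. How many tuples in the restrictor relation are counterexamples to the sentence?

"her" takes "an intern" as antecedent and "it" takes "a task"; both are donkey pronouns co-varying with the restrictor.
Strong reading: for every (m,t,i) with gave(m,t,i), finished(i,t).
Restrictor triples: (m2,t2,i3)→finished(i3,t2) ✓  (m2,t3,i2)→finished(i2,t3) ✓  (m3,t3,i2)→finished(i2,t3) ✓  (m3,t3,i3)→finished(i3,t3) ✓  (m4,t3,i3)→finished(i3,t3) ✓  (m5,t1,i1)→finished(i1,t1) ✓  (m5,t1,i4)→finished(i4,t1) ✓
Counterexamples (restrictor triples failing the scope): 0.

0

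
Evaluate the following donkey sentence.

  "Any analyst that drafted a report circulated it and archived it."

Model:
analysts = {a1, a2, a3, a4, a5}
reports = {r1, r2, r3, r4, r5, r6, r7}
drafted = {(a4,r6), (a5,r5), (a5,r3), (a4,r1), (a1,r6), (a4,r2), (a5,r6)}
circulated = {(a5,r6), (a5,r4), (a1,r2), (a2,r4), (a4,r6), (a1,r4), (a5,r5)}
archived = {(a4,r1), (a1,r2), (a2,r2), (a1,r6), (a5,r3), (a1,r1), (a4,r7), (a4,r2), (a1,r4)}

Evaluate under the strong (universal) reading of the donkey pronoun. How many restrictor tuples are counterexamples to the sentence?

"it" takes "a report" as antecedent — a donkey pronoun bound across the clause boundary.
Strong reading: for every (a,r) with drafted(a,r), circulated(a,r) ∧ archived(a,r).
Restrictor pairs: (a1,r6) ✗  (a4,r1) ✗  (a4,r2) ✗  (a4,r6) ✗  (a5,r3) ✗  (a5,r5) ✗  (a5,r6) ✗
Counterexamples (restrictor pairs failing the scope): 7.

7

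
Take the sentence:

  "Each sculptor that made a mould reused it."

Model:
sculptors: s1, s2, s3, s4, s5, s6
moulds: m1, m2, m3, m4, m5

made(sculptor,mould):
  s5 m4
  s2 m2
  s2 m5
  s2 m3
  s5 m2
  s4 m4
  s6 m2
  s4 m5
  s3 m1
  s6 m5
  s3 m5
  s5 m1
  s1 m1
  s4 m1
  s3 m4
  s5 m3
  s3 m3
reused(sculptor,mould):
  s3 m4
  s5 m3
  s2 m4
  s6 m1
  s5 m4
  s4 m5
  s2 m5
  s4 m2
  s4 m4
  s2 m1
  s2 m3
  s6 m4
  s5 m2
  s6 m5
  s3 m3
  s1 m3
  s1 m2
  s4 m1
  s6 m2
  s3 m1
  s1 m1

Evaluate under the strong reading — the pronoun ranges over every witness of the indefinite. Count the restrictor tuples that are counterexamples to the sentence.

3

"it" takes "a mould" as antecedent — a donkey pronoun bound across the clause boundary.
Strong reading: for every (s,m) with made(s,m), reused(s,m).
Restrictor pairs: (s1,m1) ✓  (s2,m2) ✗  (s2,m3) ✓  (s2,m5) ✓  (s3,m1) ✓  (s3,m3) ✓  (s3,m4) ✓  (s3,m5) ✗  (s4,m1) ✓  (s4,m4) ✓  (s4,m5) ✓  (s5,m1) ✗  (s5,m2) ✓  (s5,m3) ✓  (s5,m4) ✓  (s6,m2) ✓  (s6,m5) ✓
Counterexamples (restrictor pairs failing the scope): 3.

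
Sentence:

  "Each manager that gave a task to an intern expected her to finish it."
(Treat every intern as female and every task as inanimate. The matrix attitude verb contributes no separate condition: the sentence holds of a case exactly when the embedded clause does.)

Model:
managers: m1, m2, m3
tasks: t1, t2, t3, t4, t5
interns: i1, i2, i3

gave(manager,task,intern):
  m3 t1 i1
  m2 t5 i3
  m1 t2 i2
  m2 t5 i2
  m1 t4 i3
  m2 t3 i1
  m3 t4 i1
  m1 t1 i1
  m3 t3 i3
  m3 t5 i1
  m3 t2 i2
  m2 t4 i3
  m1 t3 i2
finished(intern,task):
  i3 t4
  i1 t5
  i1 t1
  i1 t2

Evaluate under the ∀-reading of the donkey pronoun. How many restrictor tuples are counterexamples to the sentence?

8

"her" takes "an intern" as antecedent and "it" takes "a task"; both are donkey pronouns co-varying with the restrictor.
Strong reading: for every (m,t,i) with gave(m,t,i), finished(i,t).
Restrictor triples: (m1,t1,i1)→finished(i1,t1) ✓  (m1,t2,i2)→finished(i2,t2) ✗  (m1,t3,i2)→finished(i2,t3) ✗  (m1,t4,i3)→finished(i3,t4) ✓  (m2,t3,i1)→finished(i1,t3) ✗  (m2,t4,i3)→finished(i3,t4) ✓  (m2,t5,i2)→finished(i2,t5) ✗  (m2,t5,i3)→finished(i3,t5) ✗  (m3,t1,i1)→finished(i1,t1) ✓  (m3,t2,i2)→finished(i2,t2) ✗  (m3,t3,i3)→finished(i3,t3) ✗  (m3,t4,i1)→finished(i1,t4) ✗  (m3,t5,i1)→finished(i1,t5) ✓
Counterexamples (restrictor triples failing the scope): 8.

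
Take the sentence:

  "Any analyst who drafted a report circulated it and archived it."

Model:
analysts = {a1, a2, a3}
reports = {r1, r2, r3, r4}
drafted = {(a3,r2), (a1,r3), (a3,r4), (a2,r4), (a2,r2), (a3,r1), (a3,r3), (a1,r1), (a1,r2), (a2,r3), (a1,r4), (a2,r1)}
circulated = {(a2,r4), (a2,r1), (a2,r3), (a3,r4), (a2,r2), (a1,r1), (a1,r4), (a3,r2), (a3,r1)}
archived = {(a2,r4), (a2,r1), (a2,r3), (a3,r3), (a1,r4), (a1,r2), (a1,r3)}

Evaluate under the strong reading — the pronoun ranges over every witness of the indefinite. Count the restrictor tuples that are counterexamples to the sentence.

8

"it" takes "a report" as antecedent — a donkey pronoun bound across the clause boundary.
Strong reading: for every (a,r) with drafted(a,r), circulated(a,r) ∧ archived(a,r).
Restrictor pairs: (a1,r1) ✗  (a1,r2) ✗  (a1,r3) ✗  (a1,r4) ✓  (a2,r1) ✓  (a2,r2) ✗  (a2,r3) ✓  (a2,r4) ✓  (a3,r1) ✗  (a3,r2) ✗  (a3,r3) ✗  (a3,r4) ✗
Counterexamples (restrictor pairs failing the scope): 8.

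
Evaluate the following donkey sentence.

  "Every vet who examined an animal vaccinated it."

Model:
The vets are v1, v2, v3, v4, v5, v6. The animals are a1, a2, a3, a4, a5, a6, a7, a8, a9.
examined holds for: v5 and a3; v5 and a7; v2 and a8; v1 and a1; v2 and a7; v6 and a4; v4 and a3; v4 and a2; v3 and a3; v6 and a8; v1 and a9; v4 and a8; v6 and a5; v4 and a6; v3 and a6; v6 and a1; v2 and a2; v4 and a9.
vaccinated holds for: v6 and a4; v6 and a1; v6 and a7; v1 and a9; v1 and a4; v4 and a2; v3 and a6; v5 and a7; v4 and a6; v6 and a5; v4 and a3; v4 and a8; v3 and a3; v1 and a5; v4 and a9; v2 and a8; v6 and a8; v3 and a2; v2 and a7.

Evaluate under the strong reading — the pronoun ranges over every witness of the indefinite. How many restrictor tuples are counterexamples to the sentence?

"it" takes "an animal" as antecedent — a donkey pronoun bound across the clause boundary.
Strong reading: for every (v,a) with examined(v,a), vaccinated(v,a).
Restrictor pairs: (v1,a1) ✗  (v1,a9) ✓  (v2,a2) ✗  (v2,a7) ✓  (v2,a8) ✓  (v3,a3) ✓  (v3,a6) ✓  (v4,a2) ✓  (v4,a3) ✓  (v4,a6) ✓  (v4,a8) ✓  (v4,a9) ✓  (v5,a3) ✗  (v5,a7) ✓  (v6,a1) ✓  (v6,a4) ✓  (v6,a5) ✓  (v6,a8) ✓
Counterexamples (restrictor pairs failing the scope): 3.

3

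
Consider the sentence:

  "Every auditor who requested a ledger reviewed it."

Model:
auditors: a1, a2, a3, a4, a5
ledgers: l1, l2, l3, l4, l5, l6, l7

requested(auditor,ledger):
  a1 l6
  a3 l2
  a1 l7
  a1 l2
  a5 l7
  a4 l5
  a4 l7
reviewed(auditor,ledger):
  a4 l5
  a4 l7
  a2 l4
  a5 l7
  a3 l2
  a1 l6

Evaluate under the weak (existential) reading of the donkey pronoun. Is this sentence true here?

"it" takes "a ledger" as antecedent — a donkey pronoun bound across the clause boundary.
Weak reading: every auditor a with some requested-ledger has at least one requested-ledger l such that reviewed(a,l).
Per auditor: a1:✓  a3:✓  a4:✓  a5:✓
Every auditor in the restrictor has a witness.

True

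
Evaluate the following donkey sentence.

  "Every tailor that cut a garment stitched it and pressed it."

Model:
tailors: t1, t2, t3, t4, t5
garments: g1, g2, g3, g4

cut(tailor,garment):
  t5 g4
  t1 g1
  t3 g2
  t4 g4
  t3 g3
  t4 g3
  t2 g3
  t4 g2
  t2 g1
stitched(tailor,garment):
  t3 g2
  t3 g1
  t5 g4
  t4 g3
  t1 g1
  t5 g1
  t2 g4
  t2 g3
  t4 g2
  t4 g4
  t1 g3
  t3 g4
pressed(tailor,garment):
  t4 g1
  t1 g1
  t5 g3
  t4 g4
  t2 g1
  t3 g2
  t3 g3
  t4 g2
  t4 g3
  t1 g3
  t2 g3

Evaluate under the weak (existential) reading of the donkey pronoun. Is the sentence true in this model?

False

"it" takes "a garment" as antecedent — a donkey pronoun bound across the clause boundary.
Weak reading: every tailor t with some cut-garment has at least one cut-garment g such that stitched(t,g) ∧ pressed(t,g).
Per tailor: t1:✓  t2:✓  t3:✓  t4:✓  t5:✗
t5 has no witness among its cut-garments.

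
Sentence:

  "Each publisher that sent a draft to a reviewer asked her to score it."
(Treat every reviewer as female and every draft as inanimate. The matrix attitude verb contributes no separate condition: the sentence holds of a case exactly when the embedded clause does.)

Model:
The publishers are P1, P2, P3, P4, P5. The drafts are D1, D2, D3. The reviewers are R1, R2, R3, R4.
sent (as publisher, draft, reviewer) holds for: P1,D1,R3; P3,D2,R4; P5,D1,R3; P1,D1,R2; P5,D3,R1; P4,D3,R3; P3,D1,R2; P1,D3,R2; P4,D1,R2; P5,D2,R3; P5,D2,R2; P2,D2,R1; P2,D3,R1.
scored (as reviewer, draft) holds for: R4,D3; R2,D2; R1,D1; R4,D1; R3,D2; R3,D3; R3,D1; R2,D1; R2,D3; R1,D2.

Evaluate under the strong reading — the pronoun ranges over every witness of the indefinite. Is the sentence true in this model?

False

"her" takes "a reviewer" as antecedent and "it" takes "a draft"; both are donkey pronouns co-varying with the restrictor.
Strong reading: for every (p,d,r) with sent(p,d,r), scored(r,d).
Restrictor triples: (P1,D1,R2)→scored(R2,D1) ✓  (P1,D1,R3)→scored(R3,D1) ✓  (P1,D3,R2)→scored(R2,D3) ✓  (P2,D2,R1)→scored(R1,D2) ✓  (P2,D3,R1)→scored(R1,D3) ✗  (P3,D1,R2)→scored(R2,D1) ✓  (P3,D2,R4)→scored(R4,D2) ✗  (P4,D1,R2)→scored(R2,D1) ✓  (P4,D3,R3)→scored(R3,D3) ✓  (P5,D1,R3)→scored(R3,D1) ✓  (P5,D2,R2)→scored(R2,D2) ✓  (P5,D2,R3)→scored(R3,D2) ✓  (P5,D3,R1)→scored(R1,D3) ✗
Counterexample: (P2,D3,R1) — scored(R1,D3) does not hold.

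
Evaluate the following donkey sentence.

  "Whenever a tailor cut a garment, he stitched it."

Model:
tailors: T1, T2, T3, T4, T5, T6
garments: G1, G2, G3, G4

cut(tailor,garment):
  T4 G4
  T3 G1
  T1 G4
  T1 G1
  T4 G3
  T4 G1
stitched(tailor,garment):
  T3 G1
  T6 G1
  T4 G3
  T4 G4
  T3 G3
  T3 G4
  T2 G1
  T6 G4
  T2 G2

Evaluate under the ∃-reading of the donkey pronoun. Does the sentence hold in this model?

False

"it" takes "a garment" as antecedent — a donkey pronoun bound across the clause boundary.
Weak reading: every tailor t with some cut-garment has at least one cut-garment g such that stitched(t,g).
Per tailor: T1:✗  T3:✓  T4:✓
T1 has no witness among its cut-garments.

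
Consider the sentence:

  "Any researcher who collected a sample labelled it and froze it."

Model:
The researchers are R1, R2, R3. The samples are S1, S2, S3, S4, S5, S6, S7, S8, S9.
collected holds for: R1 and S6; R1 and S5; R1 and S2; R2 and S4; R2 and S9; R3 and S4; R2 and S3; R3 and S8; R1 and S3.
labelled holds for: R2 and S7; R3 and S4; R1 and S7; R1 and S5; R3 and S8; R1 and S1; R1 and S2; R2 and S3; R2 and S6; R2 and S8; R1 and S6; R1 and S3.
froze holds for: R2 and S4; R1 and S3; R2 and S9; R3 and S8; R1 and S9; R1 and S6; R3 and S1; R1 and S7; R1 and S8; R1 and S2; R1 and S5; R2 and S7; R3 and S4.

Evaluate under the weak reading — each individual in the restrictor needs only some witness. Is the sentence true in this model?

False

"it" takes "a sample" as antecedent — a donkey pronoun bound across the clause boundary.
Weak reading: every researcher r with some collected-sample has at least one collected-sample s such that labelled(r,s) ∧ froze(r,s).
Per researcher: R1:✓  R2:✗  R3:✓
R2 has no witness among its collected-samples.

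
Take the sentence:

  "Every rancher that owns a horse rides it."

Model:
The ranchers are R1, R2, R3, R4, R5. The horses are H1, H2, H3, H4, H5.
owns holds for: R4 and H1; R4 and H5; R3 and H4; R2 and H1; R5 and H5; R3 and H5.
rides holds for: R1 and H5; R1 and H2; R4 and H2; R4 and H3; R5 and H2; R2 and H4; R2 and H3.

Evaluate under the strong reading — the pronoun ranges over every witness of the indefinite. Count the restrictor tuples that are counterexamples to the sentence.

6

"it" takes "a horse" as antecedent — a donkey pronoun bound across the clause boundary.
Strong reading: for every (r,h) with owns(r,h), rides(r,h).
Restrictor pairs: (R2,H1) ✗  (R3,H4) ✗  (R3,H5) ✗  (R4,H1) ✗  (R4,H5) ✗  (R5,H5) ✗
Counterexamples (restrictor pairs failing the scope): 6.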